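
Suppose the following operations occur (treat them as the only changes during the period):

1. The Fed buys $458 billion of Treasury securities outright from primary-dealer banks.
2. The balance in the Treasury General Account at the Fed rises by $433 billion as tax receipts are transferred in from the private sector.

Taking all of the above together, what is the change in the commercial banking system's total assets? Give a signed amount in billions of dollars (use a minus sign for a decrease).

-$433 billion

Fed balance sheet:
  Assets:      Securities +$458B
  Liabilities: Bank reserves +$25B, Government deposits +$433B
Commercial banking system:
  Assets:      Reserves at CB +$25B, Securities −$458B
  Liabilities: Checkable deposits −$433B
Change in total bank assets = -$433 billion.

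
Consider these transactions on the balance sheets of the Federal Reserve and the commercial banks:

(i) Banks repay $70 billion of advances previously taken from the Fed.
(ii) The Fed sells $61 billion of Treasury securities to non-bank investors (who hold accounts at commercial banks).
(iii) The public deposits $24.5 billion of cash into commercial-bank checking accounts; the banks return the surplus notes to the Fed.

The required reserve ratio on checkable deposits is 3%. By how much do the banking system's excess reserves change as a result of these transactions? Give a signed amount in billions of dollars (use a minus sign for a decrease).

-$105.405 billion

Discount-window repayment $70 billion: reserves −$70B, deposits 0.
Asset sale (to non-banks) $61 billion: reserves −$61B, deposits −$61B.
Currency deposit $24.5 billion: reserves +$24.5B, deposits +$24.5B.
Totals: Δreserves = −$106.5B, Δdeposits = −$36.5B.
Δrequired reserves = 3% × −$36.5B = −$1.095B.
Δexcess reserves = Δreserves − Δrequired = −$106.5B − (−$1.095B) = -$105.405 billion.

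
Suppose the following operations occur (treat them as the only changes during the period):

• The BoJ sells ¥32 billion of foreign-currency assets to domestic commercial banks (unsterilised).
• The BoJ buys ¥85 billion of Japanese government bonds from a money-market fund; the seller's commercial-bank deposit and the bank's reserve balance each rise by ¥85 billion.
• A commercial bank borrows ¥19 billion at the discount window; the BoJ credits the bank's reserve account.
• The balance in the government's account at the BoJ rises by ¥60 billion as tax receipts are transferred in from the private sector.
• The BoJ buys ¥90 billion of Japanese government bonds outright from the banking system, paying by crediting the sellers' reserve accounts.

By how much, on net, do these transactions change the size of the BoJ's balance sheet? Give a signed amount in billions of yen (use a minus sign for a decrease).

FX sale ¥32 billion: a BoJ asset is shed → −¥32B.
Asset purchase (from non-banks) ¥85 billion: a BoJ asset is acquired → +¥85B.
Discount-window loan ¥19 billion: a BoJ asset is acquired → +¥19B.
Government account inflow ¥60 billion: only the composition of liabilities changes → 0.
OMO purchase (from banks) ¥90 billion: a BoJ asset is acquired → +¥90B.
Net: −32 + 85 + 19 + 0 + 90 = +¥162 billion.

+¥162 billion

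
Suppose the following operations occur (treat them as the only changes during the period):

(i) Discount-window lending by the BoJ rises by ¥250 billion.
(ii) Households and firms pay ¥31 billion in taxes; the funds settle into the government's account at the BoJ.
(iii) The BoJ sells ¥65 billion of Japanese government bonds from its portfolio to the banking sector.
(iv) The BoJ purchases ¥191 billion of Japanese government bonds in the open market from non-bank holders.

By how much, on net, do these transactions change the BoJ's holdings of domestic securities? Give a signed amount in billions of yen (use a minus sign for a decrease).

Discount-window loan ¥250 billion: the BoJ's securities portfolio is untouched → 0.
Government account inflow ¥31 billion: the BoJ's securities portfolio is untouched → 0.
OMO sale (to banks) ¥65 billion: securities removed from the BoJ's portfolio → −¥65B.
Asset purchase (from non-banks) ¥191 billion: securities added to the BoJ's portfolio → +¥191B.
Net: 0 + 0 − 65 + 191 = +¥126 billion.

+¥126 billion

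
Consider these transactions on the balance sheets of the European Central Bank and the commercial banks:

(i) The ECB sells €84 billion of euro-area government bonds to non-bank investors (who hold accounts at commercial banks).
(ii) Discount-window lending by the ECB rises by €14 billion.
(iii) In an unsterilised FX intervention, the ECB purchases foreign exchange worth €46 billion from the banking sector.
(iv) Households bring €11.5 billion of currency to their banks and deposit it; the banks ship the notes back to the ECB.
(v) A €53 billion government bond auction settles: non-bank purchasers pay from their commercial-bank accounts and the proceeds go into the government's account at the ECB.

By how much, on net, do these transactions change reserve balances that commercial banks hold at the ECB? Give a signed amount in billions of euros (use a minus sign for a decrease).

-€65.5 billion

Asset sale (to non-banks) €84 billion: the non-bank buyers' banks settle from reserves → −€84B.
Discount-window loan €14 billion: the loan is credited to the bank's reserve account → +€14B.
FX purchase €46 billion: the ECB pays by crediting reserve accounts → +€46B.
Currency deposit €11.5 billion: returned notes are swapped for reserve credit → +€11.5B.
Government account inflow €53 billion: funds move from bank reserves into the government account → −€53B.
Net: −84 + 14 + 46 + 11.5 − 53 = -€65.5 billion.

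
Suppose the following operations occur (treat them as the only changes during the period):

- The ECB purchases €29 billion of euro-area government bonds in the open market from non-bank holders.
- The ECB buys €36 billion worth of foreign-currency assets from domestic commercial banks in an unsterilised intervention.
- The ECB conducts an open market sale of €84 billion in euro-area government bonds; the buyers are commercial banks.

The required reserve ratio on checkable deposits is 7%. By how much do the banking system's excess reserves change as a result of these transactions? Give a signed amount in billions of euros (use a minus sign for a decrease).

-€21.03 billion

Asset purchase (from non-banks) €29 billion: reserves +€29B, deposits +€29B.
FX purchase €36 billion: reserves +€36B, deposits 0.
OMO sale (to banks) €84 billion: reserves −€84B, deposits 0.
Totals: Δreserves = −€19B, Δdeposits = +€29B.
Δrequired reserves = 7% × +€29B = +€2.03B.
Δexcess reserves = Δreserves − Δrequired = −€19B − (+€2.03B) = -€21.03 billion.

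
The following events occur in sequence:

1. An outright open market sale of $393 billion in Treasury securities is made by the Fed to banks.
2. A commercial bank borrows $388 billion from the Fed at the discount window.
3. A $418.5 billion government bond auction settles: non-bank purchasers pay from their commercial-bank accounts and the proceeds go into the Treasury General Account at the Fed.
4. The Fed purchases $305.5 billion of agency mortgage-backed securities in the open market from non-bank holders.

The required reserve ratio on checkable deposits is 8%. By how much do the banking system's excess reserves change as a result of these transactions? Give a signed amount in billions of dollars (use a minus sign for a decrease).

-$108.96 billion

OMO sale (to banks) $393 billion: reserves −$393B, deposits 0.
Discount-window loan $388 billion: reserves +$388B, deposits 0.
Government account inflow $418.5 billion: reserves −$418.5B, deposits −$418.5B.
Asset purchase (from non-banks) $305.5 billion: reserves +$305.5B, deposits +$305.5B.
Totals: Δreserves = −$118B, Δdeposits = −$113B.
Δrequired reserves = 8% × −$113B = −$9.04B.
Δexcess reserves = Δreserves − Δrequired = −$118B − (−$9.04B) = -$108.96 billion.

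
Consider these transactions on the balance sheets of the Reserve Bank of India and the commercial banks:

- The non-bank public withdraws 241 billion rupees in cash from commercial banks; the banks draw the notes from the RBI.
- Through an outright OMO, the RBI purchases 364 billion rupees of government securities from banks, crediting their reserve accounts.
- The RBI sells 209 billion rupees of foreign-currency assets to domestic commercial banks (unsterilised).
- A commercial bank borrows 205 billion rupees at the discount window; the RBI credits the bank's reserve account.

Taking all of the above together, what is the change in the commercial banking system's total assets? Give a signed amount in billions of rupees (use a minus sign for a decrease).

-36 billion

Currency withdrawal 241 billion rupees: bank balance sheets shrink → −241B.
OMO purchase (from banks) 364 billion rupees: just an asset swap on bank balance sheets → 0.
FX sale 209 billion rupees: just an asset swap on bank balance sheets → 0.
Discount-window loan 205 billion rupees: bank balance sheets expand → +205B.
Net: −241 + 0 + 0 + 205 = -36 billion.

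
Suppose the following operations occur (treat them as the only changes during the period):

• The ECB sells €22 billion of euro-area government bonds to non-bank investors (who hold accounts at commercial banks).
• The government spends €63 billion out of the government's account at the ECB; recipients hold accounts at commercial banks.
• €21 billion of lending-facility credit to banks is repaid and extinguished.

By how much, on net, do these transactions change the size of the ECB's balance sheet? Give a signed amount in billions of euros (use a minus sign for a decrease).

-€43 billion

Asset sale (to non-banks) €22 billion: an ECB asset is shed → −€22B.
Government spending €63 billion: only the composition of liabilities changes → 0.
Discount-window repayment €21 billion: an ECB asset is shed → −€21B.
Net: −22 + 0 − 21 = -€43 billion.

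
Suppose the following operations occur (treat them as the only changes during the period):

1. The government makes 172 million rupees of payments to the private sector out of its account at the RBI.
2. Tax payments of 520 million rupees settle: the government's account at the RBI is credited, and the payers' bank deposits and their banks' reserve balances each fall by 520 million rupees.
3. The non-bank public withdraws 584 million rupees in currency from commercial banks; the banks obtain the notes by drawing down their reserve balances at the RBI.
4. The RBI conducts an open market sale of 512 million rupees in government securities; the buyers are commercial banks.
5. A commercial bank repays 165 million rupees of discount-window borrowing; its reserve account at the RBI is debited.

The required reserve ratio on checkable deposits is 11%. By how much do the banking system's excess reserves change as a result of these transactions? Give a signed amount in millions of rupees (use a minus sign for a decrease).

-1506.48 million

Government spending 172 million rupees: reserves +172M, deposits +172M.
Government account inflow 520 million rupees: reserves −520M, deposits −520M.
Currency withdrawal 584 million rupees: reserves −584M, deposits −584M.
OMO sale (to banks) 512 million rupees: reserves −512M, deposits 0.
Discount-window repayment 165 million rupees: reserves −165M, deposits 0.
Totals: Δreserves = −1609M, Δdeposits = −932M.
Δrequired reserves = 11% × −932M = −102.52M.
Δexcess reserves = Δreserves − Δrequired = −1609M − (−102.52M) = -1506.48 million.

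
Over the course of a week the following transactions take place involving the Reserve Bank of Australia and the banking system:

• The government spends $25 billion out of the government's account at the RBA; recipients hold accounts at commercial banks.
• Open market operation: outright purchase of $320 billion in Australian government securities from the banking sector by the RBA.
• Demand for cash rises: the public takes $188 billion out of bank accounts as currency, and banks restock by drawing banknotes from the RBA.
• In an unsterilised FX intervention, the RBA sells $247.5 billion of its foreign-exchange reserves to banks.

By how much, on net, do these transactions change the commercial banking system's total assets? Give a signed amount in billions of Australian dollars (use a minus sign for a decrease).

Government spending $25 billion: bank balance sheets expand → +$25B.
OMO purchase (from banks) $320 billion: just an asset swap on bank balance sheets → 0.
Currency withdrawal $188 billion: bank balance sheets shrink → −$188B.
FX sale $247.5 billion: just an asset swap on bank balance sheets → 0.
Net: 25 + 0 − 188 + 0 = -$163 billion.

-$163 billion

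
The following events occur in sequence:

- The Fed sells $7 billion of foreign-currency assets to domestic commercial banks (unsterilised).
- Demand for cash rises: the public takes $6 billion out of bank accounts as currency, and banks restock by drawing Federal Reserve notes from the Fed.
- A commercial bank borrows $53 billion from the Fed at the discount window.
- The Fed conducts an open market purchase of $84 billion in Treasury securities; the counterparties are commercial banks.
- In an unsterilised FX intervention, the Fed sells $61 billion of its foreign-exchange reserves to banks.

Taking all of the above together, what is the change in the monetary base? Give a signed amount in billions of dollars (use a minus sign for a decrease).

+$69 billion

FX sale $7 billion: Fed balance sheet contracts → −$7B.
Currency withdrawal $6 billion: just a shift between currency and reserves — both are base money → 0.
Discount-window loan $53 billion: Fed balance sheet expands → +$53B.
OMO purchase (from banks) $84 billion: Fed balance sheet expands → +$84B.
FX sale $61 billion: Fed balance sheet contracts → −$61B.
Net: −7 + 0 + 53 + 84 − 61 = +$69 billion.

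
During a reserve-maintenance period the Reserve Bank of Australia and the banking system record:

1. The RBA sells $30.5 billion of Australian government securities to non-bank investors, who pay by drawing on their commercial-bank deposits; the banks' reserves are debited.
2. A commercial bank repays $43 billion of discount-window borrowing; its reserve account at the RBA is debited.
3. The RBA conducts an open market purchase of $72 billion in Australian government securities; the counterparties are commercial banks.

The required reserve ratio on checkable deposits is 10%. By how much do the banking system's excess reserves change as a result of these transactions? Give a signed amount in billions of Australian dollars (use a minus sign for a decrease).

+$1.55 billion

Asset sale (to non-banks) $30.5 billion: reserves −$30.5B, deposits −$30.5B.
Discount-window repayment $43 billion: reserves −$43B, deposits 0.
OMO purchase (from banks) $72 billion: reserves +$72B, deposits 0.
Totals: Δreserves = −$1.5B, Δdeposits = −$30.5B.
Δrequired reserves = 10% × −$30.5B = −$3.05B.
Δexcess reserves = Δreserves − Δrequired = −$1.5B − (−$3.05B) = +$1.55 billion.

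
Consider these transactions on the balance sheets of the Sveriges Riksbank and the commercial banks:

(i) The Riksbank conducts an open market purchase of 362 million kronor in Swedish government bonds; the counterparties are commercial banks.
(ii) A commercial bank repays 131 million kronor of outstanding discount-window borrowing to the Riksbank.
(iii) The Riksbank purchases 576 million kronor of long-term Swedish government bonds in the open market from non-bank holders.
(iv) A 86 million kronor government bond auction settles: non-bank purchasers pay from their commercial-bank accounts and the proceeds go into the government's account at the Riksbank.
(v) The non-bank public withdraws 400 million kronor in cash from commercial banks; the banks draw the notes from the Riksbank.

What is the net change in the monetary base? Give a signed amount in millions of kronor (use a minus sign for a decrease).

+721 million

Riksbank balance sheet:
  Assets:      Securities +938M, Loans to banks −131M
  Liabilities: Bank reserves +321M, Currency in circulation +400M, Government deposits +86M
Commercial banking system:
  Assets:      Reserves at CB +321M, Securities −362M
  Liabilities: Checkable deposits +90M, Borrowings from CB −131M
Monetary base = currency + reserves: +400M + (+321M) = +721 million.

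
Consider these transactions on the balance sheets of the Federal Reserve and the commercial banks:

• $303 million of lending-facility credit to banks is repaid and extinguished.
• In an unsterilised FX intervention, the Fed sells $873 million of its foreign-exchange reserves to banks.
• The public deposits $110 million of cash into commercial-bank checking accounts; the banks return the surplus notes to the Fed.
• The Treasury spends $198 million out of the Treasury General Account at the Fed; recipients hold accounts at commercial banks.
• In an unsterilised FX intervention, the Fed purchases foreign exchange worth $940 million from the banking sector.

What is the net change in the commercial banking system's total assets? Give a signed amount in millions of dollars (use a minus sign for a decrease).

+$5 million

Discount-window repayment $303 million: bank balance sheets shrink → −$303M.
FX sale $873 million: just an asset swap on bank balance sheets → 0.
Currency deposit $110 million: bank balance sheets expand → +$110M.
Government spending $198 million: bank balance sheets expand → +$198M.
FX purchase $940 million: just an asset swap on bank balance sheets → 0.
Net: −303 + 0 + 110 + 198 + 0 = +$5 million.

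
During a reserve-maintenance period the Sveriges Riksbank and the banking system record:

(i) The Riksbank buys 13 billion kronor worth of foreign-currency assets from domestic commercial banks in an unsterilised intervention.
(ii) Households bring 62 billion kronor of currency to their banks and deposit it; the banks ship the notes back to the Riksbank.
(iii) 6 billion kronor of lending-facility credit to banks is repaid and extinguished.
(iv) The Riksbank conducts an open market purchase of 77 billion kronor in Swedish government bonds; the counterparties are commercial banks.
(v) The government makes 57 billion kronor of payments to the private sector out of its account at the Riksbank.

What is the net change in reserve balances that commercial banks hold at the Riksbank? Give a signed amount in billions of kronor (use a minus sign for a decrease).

Riksbank balance sheet:
  Assets:      Securities +77B, Loans to banks −6B, Foreign assets +13B
  Liabilities: Bank reserves +203B, Currency in circulation −62B, Government deposits −57B
So the change in reserve balances that commercial banks hold at the Riksbank is +203 billion.

+203 billion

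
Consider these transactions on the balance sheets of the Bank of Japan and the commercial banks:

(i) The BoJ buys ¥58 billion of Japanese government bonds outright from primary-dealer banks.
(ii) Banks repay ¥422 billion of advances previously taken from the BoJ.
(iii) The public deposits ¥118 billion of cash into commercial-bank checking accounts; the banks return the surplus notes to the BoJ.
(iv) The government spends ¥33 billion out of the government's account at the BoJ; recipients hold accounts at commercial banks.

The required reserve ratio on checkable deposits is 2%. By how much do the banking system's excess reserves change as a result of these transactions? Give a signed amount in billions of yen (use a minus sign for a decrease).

OMO purchase (from banks) ¥58 billion: reserves +¥58B, deposits 0.
Discount-window repayment ¥422 billion: reserves −¥422B, deposits 0.
Currency deposit ¥118 billion: reserves +¥118B, deposits +¥118B.
Government spending ¥33 billion: reserves +¥33B, deposits +¥33B.
Totals: Δreserves = −¥213B, Δdeposits = +¥151B.
Δrequired reserves = 2% × +¥151B = +¥3.02B.
Δexcess reserves = Δreserves − Δrequired = −¥213B − (+¥3.02B) = -¥216.02 billion.

-¥216.02 billion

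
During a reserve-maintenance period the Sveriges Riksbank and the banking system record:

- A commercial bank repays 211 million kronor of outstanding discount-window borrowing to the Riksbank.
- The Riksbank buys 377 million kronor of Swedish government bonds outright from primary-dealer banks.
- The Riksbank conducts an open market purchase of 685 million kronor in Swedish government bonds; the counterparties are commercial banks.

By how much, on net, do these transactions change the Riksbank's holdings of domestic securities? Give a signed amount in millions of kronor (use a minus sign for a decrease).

+1062 million

Riksbank balance sheet:
  Assets:      Securities +1062M, Loans to banks −211M
  Liabilities: Bank reserves +851M
So the change in the Riksbank's holdings of domestic securities is +1062 million.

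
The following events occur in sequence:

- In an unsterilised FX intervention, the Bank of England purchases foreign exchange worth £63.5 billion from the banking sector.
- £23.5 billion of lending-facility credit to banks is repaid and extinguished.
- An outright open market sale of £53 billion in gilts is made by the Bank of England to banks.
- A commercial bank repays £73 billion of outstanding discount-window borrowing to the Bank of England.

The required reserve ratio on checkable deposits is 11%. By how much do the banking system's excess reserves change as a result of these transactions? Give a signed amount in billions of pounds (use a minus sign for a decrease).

-£86 billion

FX purchase £63.5 billion: reserves +£63.5B, deposits 0.
Discount-window repayment £23.5 billion: reserves −£23.5B, deposits 0.
OMO sale (to banks) £53 billion: reserves −£53B, deposits 0.
Discount-window repayment £73 billion: reserves −£73B, deposits 0.
Totals: Δreserves = −£86B, Δdeposits = 0.
Δrequired reserves = 11% × 0 = 0.
Δexcess reserves = Δreserves − Δrequired = −£86B − (0) = -£86 billion.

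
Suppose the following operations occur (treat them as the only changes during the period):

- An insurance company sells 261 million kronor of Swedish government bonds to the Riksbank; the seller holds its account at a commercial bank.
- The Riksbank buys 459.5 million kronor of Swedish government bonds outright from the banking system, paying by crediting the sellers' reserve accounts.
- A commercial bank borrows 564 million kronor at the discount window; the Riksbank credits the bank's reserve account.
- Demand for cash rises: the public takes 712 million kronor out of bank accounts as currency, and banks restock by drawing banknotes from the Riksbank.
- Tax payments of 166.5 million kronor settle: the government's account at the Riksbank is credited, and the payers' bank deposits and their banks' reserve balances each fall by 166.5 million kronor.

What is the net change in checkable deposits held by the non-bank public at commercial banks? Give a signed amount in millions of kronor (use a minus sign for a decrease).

Riksbank balance sheet:
  Assets:      Securities +720.5M, Loans to banks +564M
  Liabilities: Bank reserves +406M, Currency in circulation +712M, Government deposits +166.5M
Commercial banking system:
  Assets:      Reserves at CB +406M, Securities −459.5M
  Liabilities: Checkable deposits −617.5M, Borrowings from CB +564M
So the change in checkable deposits held by the non-bank public at commercial banks is -617.5 million.

-617.5 million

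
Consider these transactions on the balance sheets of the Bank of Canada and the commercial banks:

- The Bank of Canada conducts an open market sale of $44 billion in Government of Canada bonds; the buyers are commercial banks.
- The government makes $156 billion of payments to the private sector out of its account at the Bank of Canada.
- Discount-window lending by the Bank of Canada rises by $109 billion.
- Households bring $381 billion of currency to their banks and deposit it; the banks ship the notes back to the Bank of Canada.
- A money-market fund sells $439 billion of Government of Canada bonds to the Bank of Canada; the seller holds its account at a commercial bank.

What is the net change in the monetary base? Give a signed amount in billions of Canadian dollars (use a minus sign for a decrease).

Bank of Canada balance sheet:
  Assets:      Securities +$395B, Loans to banks +$109B
  Liabilities: Bank reserves +$1041B, Currency in circulation −$381B, Government deposits −$156B
Monetary base = currency + reserves: −$381B + (+$1041B) = +$660 billion.

+$660 billion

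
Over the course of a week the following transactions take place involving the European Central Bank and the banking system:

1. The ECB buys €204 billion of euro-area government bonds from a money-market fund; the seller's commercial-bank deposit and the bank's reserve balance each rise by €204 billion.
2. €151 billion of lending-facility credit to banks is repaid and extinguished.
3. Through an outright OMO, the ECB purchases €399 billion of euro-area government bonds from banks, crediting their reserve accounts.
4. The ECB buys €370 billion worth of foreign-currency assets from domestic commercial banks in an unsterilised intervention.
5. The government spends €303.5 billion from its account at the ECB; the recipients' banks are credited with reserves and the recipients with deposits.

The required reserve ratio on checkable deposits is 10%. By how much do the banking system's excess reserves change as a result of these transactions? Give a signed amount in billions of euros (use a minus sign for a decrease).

Asset purchase (from non-banks) €204 billion: reserves +€204B, deposits +€204B.
Discount-window repayment €151 billion: reserves −€151B, deposits 0.
OMO purchase (from banks) €399 billion: reserves +€399B, deposits 0.
FX purchase €370 billion: reserves +€370B, deposits 0.
Government spending €303.5 billion: reserves +€303.5B, deposits +€303.5B.
Totals: Δreserves = +€1125.5B, Δdeposits = +€507.5B.
Δrequired reserves = 10% × +€507.5B = +€50.75B.
Δexcess reserves = Δreserves − Δrequired = +€1125.5B − (+€50.75B) = +€1074.75 billion.

+€1074.75 billion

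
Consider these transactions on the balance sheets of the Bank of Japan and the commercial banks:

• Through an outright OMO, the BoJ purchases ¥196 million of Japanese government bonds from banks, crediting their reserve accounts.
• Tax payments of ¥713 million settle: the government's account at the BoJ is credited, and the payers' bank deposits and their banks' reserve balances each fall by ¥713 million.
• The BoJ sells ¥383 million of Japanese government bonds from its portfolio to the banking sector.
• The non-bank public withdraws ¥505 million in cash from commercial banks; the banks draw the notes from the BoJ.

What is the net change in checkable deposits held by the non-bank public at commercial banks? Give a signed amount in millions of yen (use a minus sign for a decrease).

BoJ balance sheet:
  Assets:      Securities −¥187M
  Liabilities: Bank reserves −¥1405M, Currency in circulation +¥505M, Government deposits +¥713M
Commercial banking system:
  Assets:      Reserves at CB −¥1405M, Securities +¥187M
  Liabilities: Checkable deposits −¥1218M
So the change in checkable deposits held by the non-bank public at commercial banks is -¥1218 million.

-¥1218 million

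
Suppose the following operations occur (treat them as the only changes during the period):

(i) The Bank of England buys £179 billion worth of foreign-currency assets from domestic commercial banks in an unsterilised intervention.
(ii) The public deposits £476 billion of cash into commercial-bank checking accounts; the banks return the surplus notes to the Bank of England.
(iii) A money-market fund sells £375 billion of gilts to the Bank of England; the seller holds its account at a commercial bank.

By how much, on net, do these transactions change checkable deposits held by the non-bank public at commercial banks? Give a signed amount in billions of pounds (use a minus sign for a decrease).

+£851 billion

FX purchase £179 billion: the counterparty is a bank, so public deposits are unchanged → 0.
Currency deposit £476 billion: non-bank counterparties' bank balances rise → +£476B.
Asset purchase (from non-banks) £375 billion: non-bank counterparties' bank balances rise → +£375B.
Net: 0 + 476 + 375 = +£851 billion.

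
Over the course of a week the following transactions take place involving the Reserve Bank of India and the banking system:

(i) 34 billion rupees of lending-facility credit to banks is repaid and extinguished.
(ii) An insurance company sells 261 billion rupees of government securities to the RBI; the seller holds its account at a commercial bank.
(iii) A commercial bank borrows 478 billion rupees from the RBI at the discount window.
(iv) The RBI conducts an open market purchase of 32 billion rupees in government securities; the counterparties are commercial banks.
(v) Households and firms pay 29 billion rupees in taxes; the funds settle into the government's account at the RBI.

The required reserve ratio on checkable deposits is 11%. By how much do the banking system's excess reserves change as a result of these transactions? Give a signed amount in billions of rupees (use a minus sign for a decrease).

+682.48 billion

Discount-window repayment 34 billion rupees: reserves −34B, deposits 0.
Asset purchase (from non-banks) 261 billion rupees: reserves +261B, deposits +261B.
Discount-window loan 478 billion rupees: reserves +478B, deposits 0.
OMO purchase (from banks) 32 billion rupees: reserves +32B, deposits 0.
Government account inflow 29 billion rupees: reserves −29B, deposits −29B.
Totals: Δreserves = +708B, Δdeposits = +232B.
Δrequired reserves = 11% × +232B = +25.52B.
Δexcess reserves = Δreserves − Δrequired = +708B − (+25.52B) = +682.48 billion.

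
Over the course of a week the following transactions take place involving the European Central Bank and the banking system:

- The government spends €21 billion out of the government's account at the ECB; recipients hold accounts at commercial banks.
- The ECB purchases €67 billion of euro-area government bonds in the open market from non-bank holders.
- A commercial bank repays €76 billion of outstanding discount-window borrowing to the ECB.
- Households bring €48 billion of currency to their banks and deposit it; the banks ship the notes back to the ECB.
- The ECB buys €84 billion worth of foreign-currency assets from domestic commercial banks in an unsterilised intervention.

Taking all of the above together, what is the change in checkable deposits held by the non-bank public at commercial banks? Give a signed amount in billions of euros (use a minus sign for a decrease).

ECB balance sheet:
  Assets:      Securities +€67B, Loans to banks −€76B, Foreign assets +€84B
  Liabilities: Bank reserves +€144B, Currency in circulation −€48B, Government deposits −€21B
Commercial banking system:
  Assets:      Reserves at CB +€144B, Foreign assets −€84B
  Liabilities: Checkable deposits +€136B, Borrowings from CB −€76B
So the change in checkable deposits held by the non-bank public at commercial banks is +€136 billion.

+€136 billion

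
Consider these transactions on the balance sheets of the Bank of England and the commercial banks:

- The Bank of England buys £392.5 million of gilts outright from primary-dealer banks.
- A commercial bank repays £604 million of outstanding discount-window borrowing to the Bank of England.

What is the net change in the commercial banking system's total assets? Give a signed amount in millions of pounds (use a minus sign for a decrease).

-£604 million

OMO purchase (from banks) £392.5 million: just an asset swap on bank balance sheets → 0.
Discount-window repayment £604 million: bank balance sheets shrink → −£604M.
Net: 0 − 604 = -£604 million.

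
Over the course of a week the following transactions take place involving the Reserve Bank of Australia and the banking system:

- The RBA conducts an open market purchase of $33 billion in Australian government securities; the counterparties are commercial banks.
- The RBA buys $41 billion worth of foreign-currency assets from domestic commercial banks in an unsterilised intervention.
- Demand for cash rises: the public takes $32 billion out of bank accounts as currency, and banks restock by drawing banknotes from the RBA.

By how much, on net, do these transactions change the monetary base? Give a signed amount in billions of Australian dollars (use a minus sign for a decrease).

+$74 billion

OMO purchase (from banks) $33 billion: RBA balance sheet expands → +$33B.
FX purchase $41 billion: RBA balance sheet expands → +$41B.
Currency withdrawal $32 billion: just a shift between currency and reserves — both are base money → 0.
Net: 33 + 41 + 0 = +$74 billion.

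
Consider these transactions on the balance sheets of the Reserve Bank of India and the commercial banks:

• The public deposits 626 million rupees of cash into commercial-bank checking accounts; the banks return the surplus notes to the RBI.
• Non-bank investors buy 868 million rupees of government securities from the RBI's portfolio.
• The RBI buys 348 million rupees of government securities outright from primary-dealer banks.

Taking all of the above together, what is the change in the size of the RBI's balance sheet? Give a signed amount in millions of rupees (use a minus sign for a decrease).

-520 million

RBI balance sheet:
  Assets:      Securities −520M
  Liabilities: Bank reserves +106M, Currency in circulation −626M
Change in total RBI assets = -520 million.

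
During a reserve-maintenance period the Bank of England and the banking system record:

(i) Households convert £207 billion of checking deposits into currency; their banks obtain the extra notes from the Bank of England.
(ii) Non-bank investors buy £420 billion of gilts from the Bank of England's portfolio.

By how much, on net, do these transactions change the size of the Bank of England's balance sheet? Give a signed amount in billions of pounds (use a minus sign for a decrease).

Bank of England balance sheet:
  Assets:      Securities −£420B
  Liabilities: Bank reserves −£627B, Currency in circulation +£207B
Change in total Bank of England assets = -£420 billion.

-£420 billion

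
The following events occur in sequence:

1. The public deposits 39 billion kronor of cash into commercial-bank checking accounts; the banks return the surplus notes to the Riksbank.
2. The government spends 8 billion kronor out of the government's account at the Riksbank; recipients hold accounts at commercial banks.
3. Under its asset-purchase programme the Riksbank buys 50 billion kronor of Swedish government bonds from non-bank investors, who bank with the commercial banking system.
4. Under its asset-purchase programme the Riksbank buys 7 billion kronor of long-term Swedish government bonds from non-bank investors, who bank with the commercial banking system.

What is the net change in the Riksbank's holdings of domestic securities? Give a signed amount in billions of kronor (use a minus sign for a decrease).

Currency deposit 39 billion kronor: the Riksbank's securities portfolio is untouched → 0.
Government spending 8 billion kronor: the Riksbank's securities portfolio is untouched → 0.
Asset purchase (from non-banks) 50 billion kronor: securities added to the Riksbank's portfolio → +50B.
Asset purchase (from non-banks) 7 billion kronor: securities added to the Riksbank's portfolio → +7B.
Net: 0 + 0 + 50 + 7 = +57 billion.

+57 billion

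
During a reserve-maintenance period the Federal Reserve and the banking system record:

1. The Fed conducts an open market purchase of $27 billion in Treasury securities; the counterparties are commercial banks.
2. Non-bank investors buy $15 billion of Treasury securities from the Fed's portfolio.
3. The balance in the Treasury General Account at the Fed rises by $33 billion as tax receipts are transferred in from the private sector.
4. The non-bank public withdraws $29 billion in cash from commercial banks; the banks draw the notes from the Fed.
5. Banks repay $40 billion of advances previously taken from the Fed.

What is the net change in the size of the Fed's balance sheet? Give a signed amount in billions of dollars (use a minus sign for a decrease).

Fed balance sheet:
  Assets:      Securities +$12B, Loans to banks −$40B
  Liabilities: Bank reserves −$90B, Currency in circulation +$29B, Government deposits +$33B
Change in total Fed assets = -$28 billion.

-$28 billion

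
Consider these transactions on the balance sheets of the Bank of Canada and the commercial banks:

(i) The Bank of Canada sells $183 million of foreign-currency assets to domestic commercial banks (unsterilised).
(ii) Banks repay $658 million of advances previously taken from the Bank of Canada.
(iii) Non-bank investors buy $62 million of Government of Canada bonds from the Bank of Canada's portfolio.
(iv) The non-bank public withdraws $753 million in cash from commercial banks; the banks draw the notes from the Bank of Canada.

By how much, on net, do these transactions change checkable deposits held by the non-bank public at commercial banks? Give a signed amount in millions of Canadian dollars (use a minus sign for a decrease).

-$815 million

Bank of Canada balance sheet:
  Assets:      Securities −$62M, Loans to banks −$658M, Foreign assets −$183M
  Liabilities: Bank reserves −$1656M, Currency in circulation +$753M
Commercial banking system:
  Assets:      Reserves at CB −$1656M, Foreign assets +$183M
  Liabilities: Checkable deposits −$815M, Borrowings from CB −$658M
So the change in checkable deposits held by the non-bank public at commercial banks is -$815 million.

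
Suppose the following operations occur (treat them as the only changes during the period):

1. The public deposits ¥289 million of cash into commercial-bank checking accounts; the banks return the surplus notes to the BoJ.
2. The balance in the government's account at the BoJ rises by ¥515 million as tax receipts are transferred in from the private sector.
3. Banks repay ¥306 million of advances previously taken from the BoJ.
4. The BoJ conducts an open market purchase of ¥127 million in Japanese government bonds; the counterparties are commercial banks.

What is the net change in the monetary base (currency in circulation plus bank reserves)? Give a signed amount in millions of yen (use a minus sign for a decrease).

-¥694 million

BoJ balance sheet:
  Assets:      Securities +¥127M, Loans to banks −¥306M
  Liabilities: Bank reserves −¥405M, Currency in circulation −¥289M, Government deposits +¥515M
Commercial banking system:
  Assets:      Reserves at CB −¥405M, Securities −¥127M
  Liabilities: Checkable deposits −¥226M, Borrowings from CB −¥306M
Monetary base = currency + reserves: −¥289M + (−¥405M) = -¥694 million.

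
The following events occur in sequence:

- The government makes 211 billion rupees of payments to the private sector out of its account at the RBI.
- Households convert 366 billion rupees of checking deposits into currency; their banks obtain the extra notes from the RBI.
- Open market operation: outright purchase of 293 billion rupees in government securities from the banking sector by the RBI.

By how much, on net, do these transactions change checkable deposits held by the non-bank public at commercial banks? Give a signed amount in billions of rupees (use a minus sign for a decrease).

-155 billion

Government spending 211 billion rupees: non-bank counterparties' bank balances rise → +211B.
Currency withdrawal 366 billion rupees: non-bank counterparties' bank balances fall → −366B.
OMO purchase (from banks) 293 billion rupees: the counterparty is a bank, so public deposits are unchanged → 0.
Net: 211 − 366 + 0 = -155 billion.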